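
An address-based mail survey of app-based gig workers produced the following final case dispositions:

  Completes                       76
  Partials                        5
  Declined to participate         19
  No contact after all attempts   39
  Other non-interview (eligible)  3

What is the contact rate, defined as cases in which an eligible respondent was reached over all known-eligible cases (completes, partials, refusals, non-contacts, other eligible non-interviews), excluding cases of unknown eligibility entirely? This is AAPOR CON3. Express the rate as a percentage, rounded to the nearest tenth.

72.5%

Numerator = 76 + 5 + 19 + 3 = 103
Denom = 76 + 5 + 19 + 39 + 3 = 142
CON3 = 103 / 142 = 0.7254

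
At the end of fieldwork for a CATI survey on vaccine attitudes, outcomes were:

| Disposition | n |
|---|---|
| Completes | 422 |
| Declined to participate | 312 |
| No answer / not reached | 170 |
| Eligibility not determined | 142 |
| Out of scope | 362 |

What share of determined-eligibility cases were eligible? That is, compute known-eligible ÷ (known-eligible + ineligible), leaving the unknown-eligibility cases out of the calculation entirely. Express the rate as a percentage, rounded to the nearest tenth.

Eligible (known) → 422 + 312 + 170 = 904
e = 904 / (904 + 362) = 904 / 1266 = 0.7141

71.4%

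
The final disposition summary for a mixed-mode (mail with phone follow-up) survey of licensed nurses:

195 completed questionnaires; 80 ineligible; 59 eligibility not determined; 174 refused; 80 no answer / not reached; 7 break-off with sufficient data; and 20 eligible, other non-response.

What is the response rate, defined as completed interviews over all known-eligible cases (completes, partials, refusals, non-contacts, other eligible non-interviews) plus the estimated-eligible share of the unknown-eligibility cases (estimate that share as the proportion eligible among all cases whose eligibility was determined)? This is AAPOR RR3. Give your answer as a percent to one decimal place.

Numerator = 195
Known eligible = 195 + 7 + 174 + 80 + 20 = 476
e = 476 / (476 + 80) = 476 / 556 = 0.8561
Estimated eligible among unknowns = 0.8561 × 59 = 50.51
Denominator = 476 + 50.51 = 526.51
RR3 = 195 / 526.51 = 0.3704

37.0%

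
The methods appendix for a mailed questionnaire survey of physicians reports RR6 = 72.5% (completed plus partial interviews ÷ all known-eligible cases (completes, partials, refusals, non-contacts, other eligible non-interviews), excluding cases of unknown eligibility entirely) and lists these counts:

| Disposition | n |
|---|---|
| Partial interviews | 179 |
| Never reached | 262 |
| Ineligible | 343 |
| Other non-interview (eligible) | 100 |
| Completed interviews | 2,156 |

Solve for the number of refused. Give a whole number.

524

Num = 2156 + 179 = 2335
RR6 = 2335 / D = 0.725
D = 2335 / 0.725 = 3220.7
Rest of base = 2697
refused = 3220.7 − 2697 ≈ 524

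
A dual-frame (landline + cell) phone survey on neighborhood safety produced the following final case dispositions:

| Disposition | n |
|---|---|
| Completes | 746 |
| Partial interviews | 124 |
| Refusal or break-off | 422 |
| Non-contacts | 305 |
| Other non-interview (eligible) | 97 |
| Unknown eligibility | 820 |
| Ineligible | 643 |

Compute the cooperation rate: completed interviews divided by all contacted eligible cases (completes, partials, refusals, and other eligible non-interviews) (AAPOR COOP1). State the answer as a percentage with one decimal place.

53.7%

Top → 746
Base → 746 + 124 + 422 + 97 = 1389
COOP1 = 746 / 1389 = 0.5371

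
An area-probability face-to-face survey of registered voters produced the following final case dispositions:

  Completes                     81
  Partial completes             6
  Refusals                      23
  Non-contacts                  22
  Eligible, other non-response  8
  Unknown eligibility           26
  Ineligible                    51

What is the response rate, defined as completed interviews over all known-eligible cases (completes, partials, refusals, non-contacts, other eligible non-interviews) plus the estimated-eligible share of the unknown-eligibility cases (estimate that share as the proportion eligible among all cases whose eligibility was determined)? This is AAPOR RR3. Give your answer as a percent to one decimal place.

Num = 81
Eligible (known) = 81 + 6 + 23 + 22 + 8 = 140
e = 140 / (140 + 51) = 140 / 191 = 0.7330
Estimated eligible among unknowns = 0.7330 × 26 = 19.06
Denominator = 140 + 19.06 = 159.06
RR3 = 81 / 159.06 = 0.5092

50.9%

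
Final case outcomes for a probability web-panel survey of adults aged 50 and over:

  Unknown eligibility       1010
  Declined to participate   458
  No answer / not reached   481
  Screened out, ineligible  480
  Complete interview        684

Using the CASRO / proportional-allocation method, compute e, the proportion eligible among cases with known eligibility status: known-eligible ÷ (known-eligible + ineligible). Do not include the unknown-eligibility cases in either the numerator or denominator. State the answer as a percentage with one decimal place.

77.2%

Eligible (known) = 684 + 458 + 481 = 1623
e = 1623 / (1623 + 480) = 1623 / 2103 = 0.7718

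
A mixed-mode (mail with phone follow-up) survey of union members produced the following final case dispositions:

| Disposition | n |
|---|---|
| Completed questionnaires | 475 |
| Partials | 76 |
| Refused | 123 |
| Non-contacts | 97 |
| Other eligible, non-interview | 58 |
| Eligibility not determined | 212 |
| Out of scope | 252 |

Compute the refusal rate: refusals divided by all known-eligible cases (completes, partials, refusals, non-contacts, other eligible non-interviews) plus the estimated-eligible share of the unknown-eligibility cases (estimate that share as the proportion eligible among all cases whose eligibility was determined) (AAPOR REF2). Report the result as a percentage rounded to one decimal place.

Numerator: 123
Eligible (known): 475 + 76 + 123 + 97 + 58 = 829
e = 829 / (829 + 252) = 829 / 1081 = 0.7669
Estimated eligible among unknowns: 0.7669 × 212 = 162.58
Denominator: 829 + 162.58 = 991.58
REF2 = 123 / 991.58 = 0.1240

12.4%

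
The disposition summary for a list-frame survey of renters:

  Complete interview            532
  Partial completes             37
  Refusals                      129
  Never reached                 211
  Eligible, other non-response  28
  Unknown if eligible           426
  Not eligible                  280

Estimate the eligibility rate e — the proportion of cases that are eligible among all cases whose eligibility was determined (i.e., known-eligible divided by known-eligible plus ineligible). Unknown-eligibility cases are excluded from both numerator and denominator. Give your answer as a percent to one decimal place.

Known eligible = 532 + 37 + 129 + 211 + 28 = 937
e = 937 / (937 + 280) = 937 / 1217 = 0.7699

77.0%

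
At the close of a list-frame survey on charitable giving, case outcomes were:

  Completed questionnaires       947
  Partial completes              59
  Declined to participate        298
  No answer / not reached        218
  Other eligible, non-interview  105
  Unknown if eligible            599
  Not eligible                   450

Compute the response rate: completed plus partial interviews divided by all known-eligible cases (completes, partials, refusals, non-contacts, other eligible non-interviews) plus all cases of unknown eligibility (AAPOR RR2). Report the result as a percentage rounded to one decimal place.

45.2%

Numerator: 947 + 59 = 1006
Base: 947 + 59 + 298 + 218 + 105 + 599 = 2226
RR2 = 1006 / 2226 = 0.4519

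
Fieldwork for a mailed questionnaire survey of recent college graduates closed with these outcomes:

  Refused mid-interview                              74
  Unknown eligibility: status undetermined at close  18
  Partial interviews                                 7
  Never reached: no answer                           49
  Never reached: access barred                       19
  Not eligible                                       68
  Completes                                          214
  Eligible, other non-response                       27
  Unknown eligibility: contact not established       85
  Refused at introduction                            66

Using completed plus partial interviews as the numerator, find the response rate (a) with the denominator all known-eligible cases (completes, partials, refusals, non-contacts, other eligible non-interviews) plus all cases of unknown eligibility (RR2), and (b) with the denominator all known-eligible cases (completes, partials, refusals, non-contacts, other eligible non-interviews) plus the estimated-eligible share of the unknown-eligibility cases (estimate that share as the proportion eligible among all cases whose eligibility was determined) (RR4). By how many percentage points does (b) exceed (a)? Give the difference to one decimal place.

1.0

Refusals = 66 + 74 = 140
Never reached = 49 + 19 = 68
Unknown if eligible = 85 + 18 = 103
Num = 214 + 7 = 221
Base = 214 + 7 + 140 + 68 + 27 + 103 = 559
RR2 = 221 / 559 = 0.3953
Determined eligible = 214 + 7 + 140 + 68 + 27 = 456
e = 456 / (456 + 68) = 456 / 524 = 0.8702
e × U = 0.8702 × 103 = 89.63
Base = 456 + 89.63 = 545.63
RR4 = 221 / 545.63 = 0.4050
Difference = 40.50 − 39.53 = 0.97 percentage points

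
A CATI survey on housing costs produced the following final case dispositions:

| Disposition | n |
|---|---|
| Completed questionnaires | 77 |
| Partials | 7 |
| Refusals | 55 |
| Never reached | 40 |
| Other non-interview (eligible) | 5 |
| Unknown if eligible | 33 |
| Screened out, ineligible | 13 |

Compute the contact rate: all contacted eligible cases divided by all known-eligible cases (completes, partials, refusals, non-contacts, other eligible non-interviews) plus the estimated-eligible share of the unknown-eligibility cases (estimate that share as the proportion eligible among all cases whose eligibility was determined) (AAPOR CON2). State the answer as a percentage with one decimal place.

Num: 77 + 7 + 55 + 5 = 144
Known eligible: 77 + 7 + 55 + 40 + 5 = 184
e = 184 / (184 + 13) = 184 / 197 = 0.9340
e × U: 0.9340 × 33 = 30.82
Base: 184 + 30.82 = 214.82
CON2 = 144 / 214.82 = 0.6703

67.0%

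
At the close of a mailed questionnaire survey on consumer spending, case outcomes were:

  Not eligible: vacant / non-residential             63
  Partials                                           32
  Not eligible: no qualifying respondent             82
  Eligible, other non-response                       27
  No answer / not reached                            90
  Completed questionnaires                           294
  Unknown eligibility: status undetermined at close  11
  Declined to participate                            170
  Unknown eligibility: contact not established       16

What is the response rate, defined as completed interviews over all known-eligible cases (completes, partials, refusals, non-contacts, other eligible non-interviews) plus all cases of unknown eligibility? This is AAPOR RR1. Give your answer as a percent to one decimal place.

45.9%

Eligibility not determined = 16 + 11 = 27
Out of scope = 82 + 63 = 145
Num: 294
Base: 294 + 32 + 170 + 90 + 27 + 27 = 640
RR1 = 294 / 640 = 0.4594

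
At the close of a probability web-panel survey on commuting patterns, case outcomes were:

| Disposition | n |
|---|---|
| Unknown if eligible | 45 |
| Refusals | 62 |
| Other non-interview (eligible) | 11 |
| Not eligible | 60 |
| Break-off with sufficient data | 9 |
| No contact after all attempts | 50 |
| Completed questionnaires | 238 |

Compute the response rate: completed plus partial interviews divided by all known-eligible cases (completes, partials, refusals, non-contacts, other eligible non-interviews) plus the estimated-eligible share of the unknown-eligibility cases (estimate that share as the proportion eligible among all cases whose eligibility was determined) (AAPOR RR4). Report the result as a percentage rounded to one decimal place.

Num → 238 + 9 = 247
Eligible (known) → 238 + 9 + 62 + 50 + 11 = 370
e = 370 / (370 + 60) = 370 / 430 = 0.8605
Estimated eligible among unknowns → 0.8605 × 45 = 38.72
Base → 370 + 38.72 = 408.72
RR4 = 247 / 408.72 = 0.6043

60.4%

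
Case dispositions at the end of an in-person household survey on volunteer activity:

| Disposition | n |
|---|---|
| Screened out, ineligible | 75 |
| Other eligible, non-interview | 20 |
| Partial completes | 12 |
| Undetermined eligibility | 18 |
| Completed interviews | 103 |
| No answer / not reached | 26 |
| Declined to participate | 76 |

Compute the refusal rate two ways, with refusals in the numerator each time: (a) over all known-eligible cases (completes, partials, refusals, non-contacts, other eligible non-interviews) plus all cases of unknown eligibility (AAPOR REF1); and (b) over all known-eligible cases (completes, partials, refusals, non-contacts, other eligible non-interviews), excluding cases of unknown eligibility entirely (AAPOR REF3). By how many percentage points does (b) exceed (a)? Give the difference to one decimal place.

2.3

Top: 76
Base: 103 + 12 + 76 + 26 + 20 + 18 = 255
REF1 = 76 / 255 = 0.2980
Base: 103 + 12 + 76 + 26 + 20 = 237
REF3 = 76 / 237 = 0.3207
Difference = 32.07 − 29.80 = 2.27 percentage points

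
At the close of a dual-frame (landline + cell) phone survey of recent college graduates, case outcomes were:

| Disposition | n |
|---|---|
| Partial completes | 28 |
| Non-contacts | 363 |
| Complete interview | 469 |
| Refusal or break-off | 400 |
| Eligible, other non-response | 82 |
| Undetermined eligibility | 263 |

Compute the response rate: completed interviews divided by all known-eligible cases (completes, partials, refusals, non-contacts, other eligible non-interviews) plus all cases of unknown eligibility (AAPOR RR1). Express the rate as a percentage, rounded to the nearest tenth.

Num = 469
Denom = 469 + 28 + 400 + 363 + 82 + 263 = 1605
RR1 = 469 / 1605 = 0.2922

29.2%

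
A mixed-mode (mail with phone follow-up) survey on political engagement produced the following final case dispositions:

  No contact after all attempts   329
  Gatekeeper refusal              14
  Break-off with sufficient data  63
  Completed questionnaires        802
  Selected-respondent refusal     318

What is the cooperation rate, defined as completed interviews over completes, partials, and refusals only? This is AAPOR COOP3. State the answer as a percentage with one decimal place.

67.0%

Refusals = 14 + 318 = 332
Numerator → 802
Denominator → 802 + 63 + 332 = 1197
COOP3 = 802 / 1197 = 0.6700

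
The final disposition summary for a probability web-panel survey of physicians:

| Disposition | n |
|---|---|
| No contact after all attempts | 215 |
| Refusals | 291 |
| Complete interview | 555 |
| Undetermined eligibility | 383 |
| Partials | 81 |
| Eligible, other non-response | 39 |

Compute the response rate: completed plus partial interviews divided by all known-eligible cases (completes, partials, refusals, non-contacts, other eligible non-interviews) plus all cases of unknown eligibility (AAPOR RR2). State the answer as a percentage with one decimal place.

Num → 555 + 81 = 636
Denominator → 555 + 81 + 291 + 215 + 39 + 383 = 1564
RR2 = 636 / 1564 = 0.4066

40.7%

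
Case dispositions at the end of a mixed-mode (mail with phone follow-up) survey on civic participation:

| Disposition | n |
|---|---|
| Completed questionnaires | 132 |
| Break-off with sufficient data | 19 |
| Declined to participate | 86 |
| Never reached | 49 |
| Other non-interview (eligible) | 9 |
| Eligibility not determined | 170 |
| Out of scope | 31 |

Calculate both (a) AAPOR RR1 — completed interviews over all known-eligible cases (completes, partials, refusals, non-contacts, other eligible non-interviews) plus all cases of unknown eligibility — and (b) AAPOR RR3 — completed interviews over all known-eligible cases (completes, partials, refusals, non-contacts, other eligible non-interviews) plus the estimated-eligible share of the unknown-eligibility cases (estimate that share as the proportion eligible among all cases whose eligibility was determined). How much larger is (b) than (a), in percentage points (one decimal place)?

Num → 132
Base → 132 + 19 + 86 + 49 + 9 + 170 = 465
RR1 = 132 / 465 = 0.2839
Determined eligible → 132 + 19 + 86 + 49 + 9 = 295
e = 295 / (295 + 31) = 295 / 326 = 0.9049
Estimated eligible among unknowns → 0.9049 × 170 = 153.83
Base → 295 + 153.83 = 448.83
RR3 = 132 / 448.83 = 0.2941
Difference = 29.41 − 28.39 = 1.02 percentage points

1.0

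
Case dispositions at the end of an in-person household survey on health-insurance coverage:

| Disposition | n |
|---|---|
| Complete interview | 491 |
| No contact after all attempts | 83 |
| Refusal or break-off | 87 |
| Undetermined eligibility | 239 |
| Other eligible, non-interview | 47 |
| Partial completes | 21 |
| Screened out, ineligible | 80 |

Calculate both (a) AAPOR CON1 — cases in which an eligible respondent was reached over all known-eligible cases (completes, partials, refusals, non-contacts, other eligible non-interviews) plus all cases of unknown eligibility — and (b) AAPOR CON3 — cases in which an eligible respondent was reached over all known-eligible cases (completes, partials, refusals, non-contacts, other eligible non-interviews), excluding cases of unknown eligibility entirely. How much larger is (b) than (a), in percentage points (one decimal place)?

Num = 491 + 21 + 87 + 47 = 646
Base = 491 + 21 + 87 + 83 + 47 + 239 = 968
CON1 = 646 / 968 = 0.6674
Base = 491 + 21 + 87 + 83 + 47 = 729
CON3 = 646 / 729 = 0.8861
Difference = 88.61 − 66.74 = 21.87 percentage points

21.9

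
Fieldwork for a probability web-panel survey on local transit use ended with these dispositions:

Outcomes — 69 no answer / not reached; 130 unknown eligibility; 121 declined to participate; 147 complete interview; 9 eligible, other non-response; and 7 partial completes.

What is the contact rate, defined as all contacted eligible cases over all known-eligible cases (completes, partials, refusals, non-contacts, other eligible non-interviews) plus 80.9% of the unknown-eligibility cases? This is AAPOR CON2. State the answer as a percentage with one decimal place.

62.0%

Top → 147 + 7 + 121 + 9 = 284
Determined eligible → 147 + 7 + 121 + 69 + 9 = 353
Eligible share of unknowns → 0.8090 × 130 = 105.17
Denominator → 353 + 105.17 = 458.17
CON2 = 284 / 458.17 = 0.6199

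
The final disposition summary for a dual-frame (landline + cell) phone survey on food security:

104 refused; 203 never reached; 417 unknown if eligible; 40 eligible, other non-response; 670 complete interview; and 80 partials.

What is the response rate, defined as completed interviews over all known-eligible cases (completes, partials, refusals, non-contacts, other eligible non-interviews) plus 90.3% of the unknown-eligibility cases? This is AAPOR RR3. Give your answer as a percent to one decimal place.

45.5%

Top: 670
Determined eligible: 670 + 80 + 104 + 203 + 40 = 1097
Estimated eligible among unknowns: 0.9030 × 417 = 376.55
Base: 1097 + 376.55 = 1473.55
RR3 = 670 / 1473.55 = 0.4547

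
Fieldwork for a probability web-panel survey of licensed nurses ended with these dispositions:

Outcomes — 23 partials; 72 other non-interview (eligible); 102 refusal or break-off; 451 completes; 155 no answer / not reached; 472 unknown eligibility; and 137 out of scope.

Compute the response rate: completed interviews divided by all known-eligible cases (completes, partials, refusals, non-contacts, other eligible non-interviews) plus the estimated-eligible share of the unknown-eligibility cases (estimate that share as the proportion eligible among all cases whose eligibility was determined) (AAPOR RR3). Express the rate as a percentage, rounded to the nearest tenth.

37.4%

Num: 451
Known eligible: 451 + 23 + 102 + 155 + 72 = 803
e = 803 / (803 + 137) = 803 / 940 = 0.8543
Eligible share of unknowns: 0.8543 × 472 = 403.23
Denom: 803 + 403.23 = 1206.23
RR3 = 451 / 1206.23 = 0.3739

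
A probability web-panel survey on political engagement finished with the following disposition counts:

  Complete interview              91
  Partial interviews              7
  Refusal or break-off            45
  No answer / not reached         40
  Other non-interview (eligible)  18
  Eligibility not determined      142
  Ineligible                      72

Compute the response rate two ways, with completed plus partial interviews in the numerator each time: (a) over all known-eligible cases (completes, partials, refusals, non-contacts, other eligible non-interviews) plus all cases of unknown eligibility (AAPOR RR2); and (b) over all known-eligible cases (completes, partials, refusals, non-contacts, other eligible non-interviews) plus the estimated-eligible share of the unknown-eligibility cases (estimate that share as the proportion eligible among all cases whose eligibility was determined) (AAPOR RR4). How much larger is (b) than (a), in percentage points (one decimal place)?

3.5

Numerator = 91 + 7 = 98
Denominator = 91 + 7 + 45 + 40 + 18 + 142 = 343
RR2 = 98 / 343 = 0.2857
Eligible (known) = 91 + 7 + 45 + 40 + 18 = 201
e = 201 / (201 + 72) = 201 / 273 = 0.7363
Eligible share of unknowns = 0.7363 × 142 = 104.55
Denominator = 201 + 104.55 = 305.55
RR4 = 98 / 305.55 = 0.3207
Difference = 32.07 − 28.57 = 3.50 percentage points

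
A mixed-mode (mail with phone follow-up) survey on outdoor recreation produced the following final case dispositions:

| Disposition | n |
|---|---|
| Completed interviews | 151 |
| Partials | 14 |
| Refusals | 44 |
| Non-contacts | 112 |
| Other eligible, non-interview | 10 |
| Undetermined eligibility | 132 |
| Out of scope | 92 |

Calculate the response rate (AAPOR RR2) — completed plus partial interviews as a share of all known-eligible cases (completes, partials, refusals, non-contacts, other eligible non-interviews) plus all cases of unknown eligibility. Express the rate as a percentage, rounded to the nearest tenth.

35.6%

Num = 151 + 14 = 165
Base = 151 + 14 + 44 + 112 + 10 + 132 = 463
RR2 = 165 / 463 = 0.3564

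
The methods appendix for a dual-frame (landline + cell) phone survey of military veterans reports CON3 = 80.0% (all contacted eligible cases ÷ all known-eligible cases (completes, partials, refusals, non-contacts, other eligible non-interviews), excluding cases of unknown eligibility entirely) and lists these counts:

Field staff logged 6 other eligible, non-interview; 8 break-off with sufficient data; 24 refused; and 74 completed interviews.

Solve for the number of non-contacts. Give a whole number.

28

Top → 74 + 8 + 24 + 6 = 112
CON3 = 112 / D = 0.800
D = 112 / 0.800 = 140.0
Rest of base = 112
non-contacts = 140.0 − 112 ≈ 28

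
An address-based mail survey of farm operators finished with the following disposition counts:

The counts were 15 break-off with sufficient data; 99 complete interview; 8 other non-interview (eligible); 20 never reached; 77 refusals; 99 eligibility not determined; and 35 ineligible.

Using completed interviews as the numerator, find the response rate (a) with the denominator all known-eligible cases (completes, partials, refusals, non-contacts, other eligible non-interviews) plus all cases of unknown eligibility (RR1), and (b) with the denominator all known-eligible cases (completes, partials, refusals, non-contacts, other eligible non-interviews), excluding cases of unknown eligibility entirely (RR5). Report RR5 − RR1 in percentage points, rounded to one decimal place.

14.1

Numerator: 99
Denominator: 99 + 15 + 77 + 20 + 8 + 99 = 318
RR1 = 99 / 318 = 0.3113
Denominator: 99 + 15 + 77 + 20 + 8 = 219
RR5 = 99 / 219 = 0.4521
Difference = 45.21 − 31.13 = 14.08 percentage points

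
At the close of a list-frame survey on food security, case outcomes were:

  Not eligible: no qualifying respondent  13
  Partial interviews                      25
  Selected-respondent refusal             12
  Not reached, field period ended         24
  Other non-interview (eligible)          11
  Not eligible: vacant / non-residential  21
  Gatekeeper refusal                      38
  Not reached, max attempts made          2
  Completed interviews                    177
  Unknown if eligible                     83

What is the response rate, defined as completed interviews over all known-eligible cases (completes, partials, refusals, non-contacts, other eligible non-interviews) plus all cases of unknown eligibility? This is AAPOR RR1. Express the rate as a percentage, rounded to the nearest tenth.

47.6%

Refusal or break-off = 38 + 12 = 50
Never reached = 24 + 2 = 26
Ineligible = 13 + 21 = 34
Num = 177
Denom = 177 + 25 + 50 + 26 + 11 + 83 = 372
RR1 = 177 / 372 = 0.4758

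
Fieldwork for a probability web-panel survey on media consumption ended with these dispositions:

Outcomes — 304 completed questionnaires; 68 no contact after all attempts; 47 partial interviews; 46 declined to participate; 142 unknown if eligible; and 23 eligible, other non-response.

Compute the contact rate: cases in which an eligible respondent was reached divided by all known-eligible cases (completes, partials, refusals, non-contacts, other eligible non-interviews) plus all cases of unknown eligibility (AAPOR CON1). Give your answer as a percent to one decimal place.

Numerator → 304 + 47 + 46 + 23 = 420
Denom → 304 + 47 + 46 + 68 + 23 + 142 = 630
CON1 = 420 / 630 = 0.6667

66.7%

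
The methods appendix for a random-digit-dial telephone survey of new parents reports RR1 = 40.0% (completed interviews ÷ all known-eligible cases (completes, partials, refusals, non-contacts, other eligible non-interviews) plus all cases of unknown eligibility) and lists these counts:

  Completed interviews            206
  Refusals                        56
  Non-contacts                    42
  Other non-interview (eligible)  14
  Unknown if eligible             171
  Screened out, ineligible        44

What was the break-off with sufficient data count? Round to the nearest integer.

26

RR1 = 206 / D = 0.400
D = 206 / 0.400 = 515.0
Other denominator terms total 489
break-off with sufficient data = 515.0 − 489 ≈ 26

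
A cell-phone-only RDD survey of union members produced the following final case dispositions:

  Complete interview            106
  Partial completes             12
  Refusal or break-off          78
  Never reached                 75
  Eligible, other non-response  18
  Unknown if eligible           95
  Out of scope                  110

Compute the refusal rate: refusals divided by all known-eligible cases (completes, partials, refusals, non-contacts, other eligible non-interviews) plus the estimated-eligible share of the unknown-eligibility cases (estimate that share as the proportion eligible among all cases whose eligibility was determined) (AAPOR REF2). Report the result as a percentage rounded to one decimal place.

21.8%

Numerator → 78
Known eligible → 106 + 12 + 78 + 75 + 18 = 289
e = 289 / (289 + 110) = 289 / 399 = 0.7243
e × U → 0.7243 × 95 = 68.81
Denominator → 289 + 68.81 = 357.81
REF2 = 78 / 357.81 = 0.2180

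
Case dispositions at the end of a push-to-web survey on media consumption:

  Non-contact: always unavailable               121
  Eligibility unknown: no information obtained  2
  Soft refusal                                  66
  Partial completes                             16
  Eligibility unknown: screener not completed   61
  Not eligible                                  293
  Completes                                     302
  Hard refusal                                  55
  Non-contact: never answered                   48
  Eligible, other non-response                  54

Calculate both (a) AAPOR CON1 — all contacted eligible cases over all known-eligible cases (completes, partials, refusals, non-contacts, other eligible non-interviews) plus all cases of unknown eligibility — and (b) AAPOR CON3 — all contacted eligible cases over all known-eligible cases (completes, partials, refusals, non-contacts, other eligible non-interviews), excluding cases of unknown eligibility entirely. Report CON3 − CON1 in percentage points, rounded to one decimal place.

6.5

Declined to participate = 55 + 66 = 121
Never reached = 48 + 121 = 169
Unknown eligibility = 61 + 2 = 63
Numerator = 302 + 16 + 121 + 54 = 493
Denom = 302 + 16 + 121 + 169 + 54 + 63 = 725
CON1 = 493 / 725 = 0.6800
Denom = 302 + 16 + 121 + 169 + 54 = 662
CON3 = 493 / 662 = 0.7447
Difference = 74.47 − 68.00 = 6.47 percentage points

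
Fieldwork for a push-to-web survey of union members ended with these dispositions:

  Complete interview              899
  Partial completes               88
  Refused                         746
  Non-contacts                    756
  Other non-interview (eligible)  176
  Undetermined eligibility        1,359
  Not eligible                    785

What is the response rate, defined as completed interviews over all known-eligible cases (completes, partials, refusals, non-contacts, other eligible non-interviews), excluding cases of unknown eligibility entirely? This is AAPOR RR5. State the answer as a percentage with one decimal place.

Numerator = 899
Denom = 899 + 88 + 746 + 756 + 176 = 2665
RR5 = 899 / 2665 = 0.3373

33.7%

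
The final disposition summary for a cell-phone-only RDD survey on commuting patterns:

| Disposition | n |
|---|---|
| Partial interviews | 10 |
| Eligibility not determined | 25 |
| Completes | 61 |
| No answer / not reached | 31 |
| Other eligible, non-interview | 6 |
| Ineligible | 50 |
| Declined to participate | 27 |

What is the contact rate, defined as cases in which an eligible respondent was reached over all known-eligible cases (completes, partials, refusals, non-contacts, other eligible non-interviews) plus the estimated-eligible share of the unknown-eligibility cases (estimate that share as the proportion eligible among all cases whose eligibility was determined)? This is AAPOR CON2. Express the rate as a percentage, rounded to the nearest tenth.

Num = 61 + 10 + 27 + 6 = 104
Eligible (known) = 61 + 10 + 27 + 31 + 6 = 135
e = 135 / (135 + 50) = 135 / 185 = 0.7297
e × U = 0.7297 × 25 = 18.24
Denom = 135 + 18.24 = 153.24
CON2 = 104 / 153.24 = 0.6787

67.9%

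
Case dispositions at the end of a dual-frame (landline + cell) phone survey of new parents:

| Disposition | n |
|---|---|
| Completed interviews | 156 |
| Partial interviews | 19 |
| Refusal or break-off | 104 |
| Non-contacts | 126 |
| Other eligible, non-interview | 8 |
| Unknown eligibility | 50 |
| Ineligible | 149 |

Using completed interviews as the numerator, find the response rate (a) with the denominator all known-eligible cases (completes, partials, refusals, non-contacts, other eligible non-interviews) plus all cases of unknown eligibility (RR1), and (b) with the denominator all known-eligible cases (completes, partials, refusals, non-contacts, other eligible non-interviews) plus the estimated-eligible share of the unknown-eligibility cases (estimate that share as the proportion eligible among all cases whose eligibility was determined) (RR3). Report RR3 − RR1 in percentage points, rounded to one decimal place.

Num = 156
Base = 156 + 19 + 104 + 126 + 8 + 50 = 463
RR1 = 156 / 463 = 0.3369
Eligible (known) = 156 + 19 + 104 + 126 + 8 = 413
e = 413 / (413 + 149) = 413 / 562 = 0.7349
Estimated eligible among unknowns = 0.7349 × 50 = 36.74
Base = 413 + 36.74 = 449.74
RR3 = 156 / 449.74 = 0.3469
Difference = 34.69 − 33.69 = 1.00 percentage points

1.0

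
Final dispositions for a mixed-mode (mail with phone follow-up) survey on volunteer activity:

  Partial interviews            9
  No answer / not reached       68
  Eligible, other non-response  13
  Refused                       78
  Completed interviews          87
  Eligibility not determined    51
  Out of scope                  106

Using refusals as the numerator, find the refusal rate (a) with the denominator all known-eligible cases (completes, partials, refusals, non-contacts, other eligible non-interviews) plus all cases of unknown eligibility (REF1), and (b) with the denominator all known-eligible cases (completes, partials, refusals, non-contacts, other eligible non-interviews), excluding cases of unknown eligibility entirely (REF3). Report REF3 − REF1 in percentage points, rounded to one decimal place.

Num = 78
Base = 87 + 9 + 78 + 68 + 13 + 51 = 306
REF1 = 78 / 306 = 0.2549
Base = 87 + 9 + 78 + 68 + 13 = 255
REF3 = 78 / 255 = 0.3059
Difference = 30.59 − 25.49 = 5.10 percentage points

5.1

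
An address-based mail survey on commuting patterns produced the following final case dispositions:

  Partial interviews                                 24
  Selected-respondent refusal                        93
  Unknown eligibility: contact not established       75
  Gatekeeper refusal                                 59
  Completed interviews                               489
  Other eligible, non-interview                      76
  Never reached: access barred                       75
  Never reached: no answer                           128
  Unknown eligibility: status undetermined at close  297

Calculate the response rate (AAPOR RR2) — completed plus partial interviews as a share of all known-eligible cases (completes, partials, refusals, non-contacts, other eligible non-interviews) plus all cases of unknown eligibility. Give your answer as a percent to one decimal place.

39.0%

Refusal or break-off = 59 + 93 = 152
Non-contacts = 128 + 75 = 203
Unknown eligibility = 75 + 297 = 372
Num: 489 + 24 = 513
Denom: 489 + 24 + 152 + 203 + 76 + 372 = 1316
RR2 = 513 / 1316 = 0.3898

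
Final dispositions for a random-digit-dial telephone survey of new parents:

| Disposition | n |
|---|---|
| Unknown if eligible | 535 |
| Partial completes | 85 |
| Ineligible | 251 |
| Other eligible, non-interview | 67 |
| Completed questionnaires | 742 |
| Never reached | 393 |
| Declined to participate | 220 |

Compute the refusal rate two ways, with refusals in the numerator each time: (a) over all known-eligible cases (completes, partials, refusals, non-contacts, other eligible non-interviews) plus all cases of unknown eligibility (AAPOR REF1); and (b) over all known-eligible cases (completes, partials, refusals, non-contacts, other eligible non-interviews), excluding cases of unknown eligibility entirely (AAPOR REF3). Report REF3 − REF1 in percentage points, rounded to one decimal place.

3.8

Num → 220
Base → 742 + 85 + 220 + 393 + 67 + 535 = 2042
REF1 = 220 / 2042 = 0.1077
Base → 742 + 85 + 220 + 393 + 67 = 1507
REF3 = 220 / 1507 = 0.1460
Difference = 14.60 − 10.77 = 3.83 percentage points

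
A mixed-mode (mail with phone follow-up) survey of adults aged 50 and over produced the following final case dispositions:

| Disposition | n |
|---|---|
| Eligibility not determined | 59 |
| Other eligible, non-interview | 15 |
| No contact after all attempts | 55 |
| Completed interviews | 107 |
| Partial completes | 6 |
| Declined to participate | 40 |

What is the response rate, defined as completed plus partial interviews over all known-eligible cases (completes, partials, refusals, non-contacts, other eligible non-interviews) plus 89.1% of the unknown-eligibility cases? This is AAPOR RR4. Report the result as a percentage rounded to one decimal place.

41.0%

Top: 107 + 6 = 113
Eligible (known): 107 + 6 + 40 + 55 + 15 = 223
e × U: 0.8910 × 59 = 52.57
Denominator: 223 + 52.57 = 275.57
RR4 = 113 / 275.57 = 0.4101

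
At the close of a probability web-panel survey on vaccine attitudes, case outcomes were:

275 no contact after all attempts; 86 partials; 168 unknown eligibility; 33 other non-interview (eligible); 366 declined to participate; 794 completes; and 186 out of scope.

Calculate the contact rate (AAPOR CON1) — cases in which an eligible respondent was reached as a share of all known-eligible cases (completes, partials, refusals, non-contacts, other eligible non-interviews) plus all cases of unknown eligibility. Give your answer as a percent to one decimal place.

Num: 794 + 86 + 366 + 33 = 1279
Denom: 794 + 86 + 366 + 275 + 33 + 168 = 1722
CON1 = 1279 / 1722 = 0.7427

74.3%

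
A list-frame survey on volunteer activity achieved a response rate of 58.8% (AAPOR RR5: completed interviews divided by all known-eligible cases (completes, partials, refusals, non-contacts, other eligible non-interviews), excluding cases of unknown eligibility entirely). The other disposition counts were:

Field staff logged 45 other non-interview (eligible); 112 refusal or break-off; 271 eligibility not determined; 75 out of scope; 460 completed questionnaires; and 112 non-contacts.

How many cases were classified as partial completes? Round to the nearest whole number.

RR5 = 460 / D = 0.588
D = 460 / 0.588 = 782.3
Other denominator terms total 729
partial completes = 782.3 − 729 ≈ 53

53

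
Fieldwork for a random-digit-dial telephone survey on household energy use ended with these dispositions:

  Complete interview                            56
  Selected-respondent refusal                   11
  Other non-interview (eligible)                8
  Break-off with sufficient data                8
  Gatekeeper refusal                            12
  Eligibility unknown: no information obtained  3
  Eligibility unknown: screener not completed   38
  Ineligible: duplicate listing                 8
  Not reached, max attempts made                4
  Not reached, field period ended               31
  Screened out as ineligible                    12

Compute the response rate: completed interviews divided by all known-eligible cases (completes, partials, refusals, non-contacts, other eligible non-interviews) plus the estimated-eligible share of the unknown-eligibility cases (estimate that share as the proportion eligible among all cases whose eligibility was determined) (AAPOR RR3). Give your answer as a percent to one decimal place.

33.8%

Refusals = 12 + 11 = 23
No contact after all attempts = 31 + 4 = 35
Unknown eligibility = 38 + 3 = 41
Out of scope = 12 + 8 = 20
Num: 56
Eligible (known): 56 + 8 + 23 + 35 + 8 = 130
e = 130 / (130 + 20) = 130 / 150 = 0.8667
Estimated eligible among unknowns: 0.8667 × 41 = 35.53
Denominator: 130 + 35.53 = 165.53
RR3 = 56 / 165.53 = 0.3383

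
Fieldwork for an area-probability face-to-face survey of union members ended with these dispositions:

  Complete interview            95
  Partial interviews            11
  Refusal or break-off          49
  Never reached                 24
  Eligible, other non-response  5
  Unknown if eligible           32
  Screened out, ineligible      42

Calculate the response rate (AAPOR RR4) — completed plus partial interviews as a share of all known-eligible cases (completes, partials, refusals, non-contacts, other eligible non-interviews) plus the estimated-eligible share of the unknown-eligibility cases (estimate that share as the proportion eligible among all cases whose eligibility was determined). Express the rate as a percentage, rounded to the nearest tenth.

50.5%

Numerator = 95 + 11 = 106
Eligible (known) = 95 + 11 + 49 + 24 + 5 = 184
e = 184 / (184 + 42) = 184 / 226 = 0.8142
e × U = 0.8142 × 32 = 26.05
Denom = 184 + 26.05 = 210.05
RR4 = 106 / 210.05 = 0.5046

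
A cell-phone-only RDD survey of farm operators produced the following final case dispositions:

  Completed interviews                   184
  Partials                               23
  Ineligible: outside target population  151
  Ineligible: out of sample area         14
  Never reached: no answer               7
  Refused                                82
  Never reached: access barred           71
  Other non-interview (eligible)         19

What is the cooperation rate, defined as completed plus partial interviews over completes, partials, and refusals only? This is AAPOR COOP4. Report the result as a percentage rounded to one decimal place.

Non-contacts = 7 + 71 = 78
Out of scope = 151 + 14 = 165
Numerator → 184 + 23 = 207
Denom → 184 + 23 + 82 = 289
COOP4 = 207 / 289 = 0.7163

71.6%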